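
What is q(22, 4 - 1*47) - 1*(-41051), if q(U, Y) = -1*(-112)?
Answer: 41163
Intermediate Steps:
q(U, Y) = 112
q(22, 4 - 1*47) - 1*(-41051) = 112 - 1*(-41051) = 112 + 41051 = 41163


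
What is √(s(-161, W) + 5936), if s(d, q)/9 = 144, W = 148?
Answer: 8*√113 ≈ 85.041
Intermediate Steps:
s(d, q) = 1296 (s(d, q) = 9*144 = 1296)
√(s(-161, W) + 5936) = √(1296 + 5936) = √7232 = 8*√113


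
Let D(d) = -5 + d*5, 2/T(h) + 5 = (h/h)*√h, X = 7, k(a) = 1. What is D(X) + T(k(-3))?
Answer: 59/2 ≈ 29.500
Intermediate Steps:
T(h) = 2/(-5 + √h) (T(h) = 2/(-5 + (h/h)*√h) = 2/(-5 + 1*√h) = 2/(-5 + √h))
D(d) = -5 + 5*d
D(X) + T(k(-3)) = (-5 + 5*7) + 2*1/(1^(3/2) - 5*1) = (-5 + 35) + 2*1/(1 - 5) = 30 + 2*1/(-4) = 30 + 2*1*(-¼) = 30 - ½ = 59/2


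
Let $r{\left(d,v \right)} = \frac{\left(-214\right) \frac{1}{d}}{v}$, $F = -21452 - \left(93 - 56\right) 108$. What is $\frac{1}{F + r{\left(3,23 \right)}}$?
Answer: $- \frac{69}{1756126} \approx -3.9291 \cdot 10^{-5}$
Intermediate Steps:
$F = -25448$ ($F = -21452 - 37 \cdot 108 = -21452 - 3996 = -25448$)
$r{\left(d,v \right)} = - \frac{214}{d v}$
$\frac{1}{F + r{\left(3,23 \right)}} = \frac{1}{-25448 - \frac{214}{3 \cdot 23}} = \frac{1}{-25448 - \frac{214}{3} \cdot \frac{1}{23}} = \frac{1}{-25448 - \frac{214}{69}} = \frac{1}{- \frac{1756126}{69}} = - \frac{69}{1756126}$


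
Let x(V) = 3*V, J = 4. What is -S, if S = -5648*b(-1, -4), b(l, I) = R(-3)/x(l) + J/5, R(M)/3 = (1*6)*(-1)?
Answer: 192032/5 ≈ 38406.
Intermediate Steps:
R(M) = -18 (R(M) = 3*((1*6)*(-1)) = 3*(6*(-1)) = 3*(-6) = -18)
b(l, I) = ⅘ - 6/l (b(l, I) = -18*1/(3*l) + 4/5 = -6/l + 4*(⅕) = -6/l + ⅘ = ⅘ - 6/l)
S = -192032/5 (S = -5648*(⅘ - 6/(-1)) = -5648*(⅘ - 6*(-1)) = -5648*(⅘ + 6) = -5648*34/5 = -192032/5 ≈ -38406.)
-S = -1*(-192032/5) = 192032/5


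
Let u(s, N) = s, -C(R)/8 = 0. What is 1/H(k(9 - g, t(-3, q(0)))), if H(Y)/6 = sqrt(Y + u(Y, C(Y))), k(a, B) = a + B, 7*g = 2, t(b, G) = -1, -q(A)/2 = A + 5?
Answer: sqrt(21)/108 ≈ 0.042431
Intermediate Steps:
C(R) = 0 (C(R) = -8*0 = 0)
q(A) = -10 - 2*A (q(A) = -2*(A + 5) = -2*(5 + A) = -10 - 2*A)
g = 2/7 (g = (1/7)*2 = 2/7 ≈ 0.28571)
k(a, B) = B + a
H(Y) = 6*sqrt(2)*sqrt(Y) (H(Y) = 6*sqrt(Y + Y) = 6*sqrt(2*Y) = 6*(sqrt(2)*sqrt(Y)) = 6*sqrt(2)*sqrt(Y))
1/H(k(9 - g, t(-3, q(0)))) = 1/(6*sqrt(2)*sqrt(-1 + (9 - 1*2/7))) = 1/(6*sqrt(2)*sqrt(-1 + (9 - 2/7))) = 1/(6*sqrt(2)*sqrt(-1 + 61/7)) = 1/(6*sqrt(2)*sqrt(54/7)) = 1/(6*sqrt(2)*(3*sqrt(42)/7)) = 1/(36*sqrt(21)/7) = sqrt(21)/108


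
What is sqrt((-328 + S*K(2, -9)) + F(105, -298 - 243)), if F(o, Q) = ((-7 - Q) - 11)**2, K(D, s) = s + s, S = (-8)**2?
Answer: sqrt(272049) ≈ 521.58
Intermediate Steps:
S = 64
K(D, s) = 2*s
F(o, Q) = (-18 - Q)**2
sqrt((-328 + S*K(2, -9)) + F(105, -298 - 243)) = sqrt((-328 + 64*(2*(-9))) + (18 + (-298 - 243))**2) = sqrt((-328 + 64*(-18)) + (18 - 541)**2) = sqrt((-328 - 1152) + (-523)**2) = sqrt(-1480 + 273529) = sqrt(272049)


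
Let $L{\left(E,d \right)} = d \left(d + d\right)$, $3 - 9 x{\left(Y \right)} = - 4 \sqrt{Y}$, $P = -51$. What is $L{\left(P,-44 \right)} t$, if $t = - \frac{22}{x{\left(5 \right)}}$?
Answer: $\frac{2299968}{71} - \frac{3066624 \sqrt{5}}{71} \approx -64186.0$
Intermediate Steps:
$x{\left(Y \right)} = \frac{1}{3} + \frac{4 \sqrt{Y}}{9}$ ($x{\left(Y \right)} = \frac{1}{3} - \frac{\left(-4\right) \sqrt{Y}}{9} = \frac{1}{3} + \frac{4 \sqrt{Y}}{9}$)
$L{\left(E,d \right)} = 2 d^{2}$ ($L{\left(E,d \right)} = d 2 d = 2 d^{2}$)
$t = - \frac{22}{\frac{1}{3} + \frac{4 \sqrt{5}}{9}} \approx -16.577$
$L{\left(P,-44 \right)} t = 2 \left(-44\right)^{2} \left(\frac{594}{71} - \frac{792 \sqrt{5}}{71}\right) = 2 \cdot 1936 \left(\frac{594}{71} - \frac{792 \sqrt{5}}{71}\right) = 3872 \left(\frac{594}{71} - \frac{792 \sqrt{5}}{71}\right) = \frac{2299968}{71} - \frac{3066624 \sqrt{5}}{71}$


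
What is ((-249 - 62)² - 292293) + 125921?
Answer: -69651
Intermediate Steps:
((-249 - 62)² - 292293) + 125921 = ((-311)² - 292293) + 125921 = (96721 - 292293) + 125921 = -195572 + 125921 = -69651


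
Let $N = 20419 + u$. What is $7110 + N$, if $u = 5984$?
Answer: $33513$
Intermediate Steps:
$N = 26403$ ($N = 20419 + 5984 = 26403$)
$7110 + N = 7110 + 26403 = 33513$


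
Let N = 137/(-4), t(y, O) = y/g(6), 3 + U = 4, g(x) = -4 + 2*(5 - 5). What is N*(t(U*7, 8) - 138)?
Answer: 76583/16 ≈ 4786.4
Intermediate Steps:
g(x) = -4 (g(x) = -4 + 2*0 = -4 + 0 = -4)
U = 1 (U = -3 + 4 = 1)
t(y, O) = -y/4 (t(y, O) = y/(-4) = y*(-¼) = -y/4)
N = -137/4 (N = 137*(-¼) = -137/4 ≈ -34.250)
N*(t(U*7, 8) - 138) = -137*(-7/4 - 138)/4 = -137/4*(-559/4) = 76583/16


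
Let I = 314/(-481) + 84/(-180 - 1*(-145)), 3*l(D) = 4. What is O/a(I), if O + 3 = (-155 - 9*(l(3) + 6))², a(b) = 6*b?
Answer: -58727695/22026 ≈ -2666.3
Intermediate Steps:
l(D) = 4/3 (l(D) = (⅓)*4 = 4/3)
I = -7342/2405 (I = 314*(-1/481) + 84/(-180 + 145) = -314/481 + 84/(-35) = -314/481 + 84*(-1/35) = -314/481 - 12/5 = -7342/2405 ≈ -3.0528)
O = 48838 (O = -3 + (-155 - 9*(4/3 + 6))² = -3 + (-155 - 9*22/3)² = -3 + (-155 - 66)² = -3 + (-221)² = -3 + 48841 = 48838)
O/a(I) = 48838/((6*(-7342/2405))) = 48838/(-44052/2405) = 48838*(-2405/44052) = -58727695/22026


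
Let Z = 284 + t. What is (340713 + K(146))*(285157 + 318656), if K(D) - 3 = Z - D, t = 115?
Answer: 205881514797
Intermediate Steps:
Z = 399 (Z = 284 + 115 = 399)
K(D) = 402 - D (K(D) = 3 + (399 - D) = 402 - D)
(340713 + K(146))*(285157 + 318656) = (340713 + (402 - 1*146))*(285157 + 318656) = (340713 + (402 - 146))*603813 = (340713 + 256)*603813 = 340969*603813 = 205881514797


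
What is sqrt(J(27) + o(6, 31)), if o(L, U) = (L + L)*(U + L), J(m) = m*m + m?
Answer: 20*sqrt(3) ≈ 34.641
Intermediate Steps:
J(m) = m + m**2 (J(m) = m**2 + m = m + m**2)
o(L, U) = 2*L*(L + U) (o(L, U) = (2*L)*(L + U) = 2*L*(L + U))
sqrt(J(27) + o(6, 31)) = sqrt(27*(1 + 27) + 2*6*(6 + 31)) = sqrt(27*28 + 2*6*37) = sqrt(756 + 444) = sqrt(1200) = 20*sqrt(3)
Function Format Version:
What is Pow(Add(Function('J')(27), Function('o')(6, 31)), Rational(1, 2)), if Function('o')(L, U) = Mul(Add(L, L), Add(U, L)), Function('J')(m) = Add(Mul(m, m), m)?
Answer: Mul(20, Pow(3, Rational(1, 2))) ≈ 34.641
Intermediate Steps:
Function('J')(m) = Add(m, Pow(m, 2)) (Function('J')(m) = Add(Pow(m, 2), m) = Add(m, Pow(m, 2)))
Function('o')(L, U) = Mul(2, L, Add(L, U)) (Function('o')(L, U) = Mul(Mul(2, L), Add(L, U)) = Mul(2, L, Add(L, U)))
Pow(Add(Function('J')(27), Function('o')(6, 31)), Rational(1, 2)) = Pow(Add(Mul(27, Add(1, 27)), Mul(2, 6, Add(6, 31))), Rational(1, 2)) = Pow(Add(Mul(27, 28), Mul(2, 6, 37)), Rational(1, 2)) = Pow(Add(756, 444), Rational(1, 2)) = Pow(1200, Rational(1, 2)) = Mul(20, Pow(3, Rational(1, 2)))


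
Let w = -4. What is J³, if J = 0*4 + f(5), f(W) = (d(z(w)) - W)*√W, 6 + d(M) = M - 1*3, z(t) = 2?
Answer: -8640*√5 ≈ -19320.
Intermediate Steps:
d(M) = -9 + M (d(M) = -6 + (M - 1*3) = -6 + (M - 3) = -6 + (-3 + M) = -9 + M)
f(W) = √W*(-7 - W) (f(W) = ((-9 + 2) - W)*√W = (-7 - W)*√W = √W*(-7 - W))
J = -12*√5 (J = 0*4 + √5*(-7 - 1*5) = 0 + √5*(-7 - 5) = 0 + √5*(-12) = 0 - 12*√5 = -12*√5 ≈ -26.833)
J³ = (-12*√5)³ = -8640*√5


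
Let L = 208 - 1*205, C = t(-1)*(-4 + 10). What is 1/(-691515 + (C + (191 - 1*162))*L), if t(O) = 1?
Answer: -1/691410 ≈ -1.4463e-6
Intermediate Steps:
C = 6 (C = 1*(-4 + 10) = 1*6 = 6)
L = 3 (L = 208 - 205 = 3)
1/(-691515 + (C + (191 - 1*162))*L) = 1/(-691515 + (6 + (191 - 1*162))*3) = 1/(-691515 + (6 + (191 - 162))*3) = 1/(-691515 + (6 + 29)*3) = 1/(-691515 + 35*3) = 1/(-691515 + 105) = 1/(-691410) = -1/691410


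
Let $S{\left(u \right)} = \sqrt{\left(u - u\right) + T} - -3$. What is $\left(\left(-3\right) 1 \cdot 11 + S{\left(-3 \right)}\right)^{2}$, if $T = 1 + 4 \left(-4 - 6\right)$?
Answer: $\left(30 - i \sqrt{39}\right)^{2} \approx 861.0 - 374.7 i$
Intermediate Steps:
$T = -39$ ($T = 1 + 4 \left(-4 - 6\right) = 1 + 4 \left(-10\right) = 1 - 40 = -39$)
$S{\left(u \right)} = 3 + i \sqrt{39}$ ($S{\left(u \right)} = \sqrt{\left(u - u\right) - 39} - -3 = \sqrt{0 - 39} + 3 = \sqrt{-39} + 3 = i \sqrt{39} + 3 = 3 + i \sqrt{39}$)
$\left(\left(-3\right) 1 \cdot 11 + S{\left(-3 \right)}\right)^{2} = \left(\left(-3\right) 1 \cdot 11 + \left(3 + i \sqrt{39}\right)\right)^{2} = \left(\left(-3\right) 11 + \left(3 + i \sqrt{39}\right)\right)^{2} = \left(-33 + \left(3 + i \sqrt{39}\right)\right)^{2} = \left(-30 + i \sqrt{39}\right)^{2}$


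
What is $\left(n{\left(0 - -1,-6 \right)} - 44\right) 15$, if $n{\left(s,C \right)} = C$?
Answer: $-750$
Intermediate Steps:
$\left(n{\left(0 - -1,-6 \right)} - 44\right) 15 = \left(-6 - 44\right) 15 = \left(-50\right) 15 = -750$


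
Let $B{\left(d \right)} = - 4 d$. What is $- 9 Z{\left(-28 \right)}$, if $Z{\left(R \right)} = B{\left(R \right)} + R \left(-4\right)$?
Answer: $-2016$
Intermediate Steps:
$Z{\left(R \right)} = - 8 R$ ($Z{\left(R \right)} = - 4 R + R \left(-4\right) = - 4 R - 4 R = - 8 R$)
$- 9 Z{\left(-28 \right)} = - 9 \left(\left(-8\right) \left(-28\right)\right) = \left(-9\right) 224 = -2016$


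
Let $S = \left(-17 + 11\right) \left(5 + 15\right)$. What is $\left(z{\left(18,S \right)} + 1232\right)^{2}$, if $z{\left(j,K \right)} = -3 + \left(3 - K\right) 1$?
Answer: $1827904$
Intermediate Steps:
$S = -120$ ($S = \left(-6\right) 20 = -120$)
$z{\left(j,K \right)} = - K$ ($z{\left(j,K \right)} = -3 - \left(-3 + K\right) = - K$)
$\left(z{\left(18,S \right)} + 1232\right)^{2} = \left(\left(-1\right) \left(-120\right) + 1232\right)^{2} = \left(120 + 1232\right)^{2} = 1352^{2} = 1827904$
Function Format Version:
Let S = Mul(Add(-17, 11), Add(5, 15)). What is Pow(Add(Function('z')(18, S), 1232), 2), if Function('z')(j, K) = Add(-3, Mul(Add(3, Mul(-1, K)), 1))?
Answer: 1827904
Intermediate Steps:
S = -120 (S = Mul(-6, 20) = -120)
Function('z')(j, K) = Mul(-1, K) (Function('z')(j, K) = Add(-3, Add(3, Mul(-1, K))) = Mul(-1, K))
Pow(Add(Function('z')(18, S), 1232), 2) = Pow(Add(Mul(-1, -120), 1232), 2) = Pow(Add(120, 1232), 2) = Pow(1352, 2) = 1827904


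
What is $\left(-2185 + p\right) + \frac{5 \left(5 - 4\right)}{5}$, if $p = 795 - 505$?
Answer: $-1894$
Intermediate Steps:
$p = 290$ ($p = 795 - 505 = 290$)
$\left(-2185 + p\right) + \frac{5 \left(5 - 4\right)}{5} = \left(-2185 + 290\right) + \frac{5 \left(5 - 4\right)}{5} = -1895 + 5 \left(5 - 4\right) \frac{1}{5} = -1895 + 5 \cdot 1 \cdot \frac{1}{5} = -1895 + 5 \cdot \frac{1}{5} = -1895 + 1 = -1894$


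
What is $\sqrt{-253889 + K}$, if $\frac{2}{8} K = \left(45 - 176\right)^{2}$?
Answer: $i \sqrt{185245} \approx 430.4 i$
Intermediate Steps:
$K = 68644$ ($K = 4 \left(45 - 176\right)^{2} = 4 \left(-131\right)^{2} = 4 \cdot 17161 = 68644$)
$\sqrt{-253889 + K} = \sqrt{-253889 + 68644} = \sqrt{-185245} = i \sqrt{185245}$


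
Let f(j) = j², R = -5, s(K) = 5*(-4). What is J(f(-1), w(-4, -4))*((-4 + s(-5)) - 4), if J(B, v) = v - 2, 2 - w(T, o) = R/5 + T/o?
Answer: 0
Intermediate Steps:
s(K) = -20
w(T, o) = 3 - T/o (w(T, o) = 2 - (-5/5 + T/o) = 2 - (-5*⅕ + T/o) = 2 - (-1 + T/o) = 2 + (1 - T/o) = 3 - T/o)
J(B, v) = -2 + v
J(f(-1), w(-4, -4))*((-4 + s(-5)) - 4) = (-2 + (3 - 1*(-4)/(-4)))*((-4 - 20) - 4) = (-2 + (3 - 1*(-4)*(-¼)))*(-24 - 4) = (-2 + (3 - 1))*(-28) = (-2 + 2)*(-28) = 0*(-28) = 0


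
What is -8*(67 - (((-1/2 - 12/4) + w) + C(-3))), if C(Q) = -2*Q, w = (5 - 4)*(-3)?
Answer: -540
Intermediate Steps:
w = -3 (w = 1*(-3) = -3)
-8*(67 - (((-1/2 - 12/4) + w) + C(-3))) = -8*(67 - (((-1/2 - 12/4) - 3) - 2*(-3))) = -8*(67 - (((-1*½ - 12*¼) - 3) + 6)) = -8*(67 - (((-½ - 3) - 3) + 6)) = -8*(67 - ((-7/2 - 3) + 6)) = -8*(67 - (-13/2 + 6)) = -8*(67 - 1*(-½)) = -8*(67 + ½) = -8*135/2 = -540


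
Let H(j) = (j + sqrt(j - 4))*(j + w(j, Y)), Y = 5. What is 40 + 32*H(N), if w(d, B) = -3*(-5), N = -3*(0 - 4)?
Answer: 10408 + 1728*sqrt(2) ≈ 12852.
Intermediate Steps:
N = 12 (N = -3*(-4) = 12)
w(d, B) = 15
H(j) = (15 + j)*(j + sqrt(-4 + j)) (H(j) = (j + sqrt(j - 4))*(j + 15) = (j + sqrt(-4 + j))*(15 + j) = (15 + j)*(j + sqrt(-4 + j)))
40 + 32*H(N) = 40 + 32*(12**2 + 15*12 + 15*sqrt(-4 + 12) + 12*sqrt(-4 + 12)) = 40 + 32*(144 + 180 + 15*sqrt(8) + 12*sqrt(8)) = 40 + 32*(144 + 180 + 15*(2*sqrt(2)) + 12*(2*sqrt(2))) = 40 + 32*(144 + 180 + 30*sqrt(2) + 24*sqrt(2)) = 40 + 32*(324 + 54*sqrt(2)) = 40 + (10368 + 1728*sqrt(2)) = 10408 + 1728*sqrt(2)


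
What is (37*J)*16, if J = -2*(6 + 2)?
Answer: -9472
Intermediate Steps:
J = -16 (J = -2*8 = -16)
(37*J)*16 = (37*(-16))*16 = -592*16 = -9472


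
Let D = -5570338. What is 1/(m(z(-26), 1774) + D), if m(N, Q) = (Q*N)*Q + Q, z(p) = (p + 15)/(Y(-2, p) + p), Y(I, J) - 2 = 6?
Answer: -9/32808158 ≈ -2.7432e-7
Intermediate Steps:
Y(I, J) = 8 (Y(I, J) = 2 + 6 = 8)
z(p) = (15 + p)/(8 + p) (z(p) = (p + 15)/(8 + p) = (15 + p)/(8 + p))
m(N, Q) = Q + N*Q² (m(N, Q) = (N*Q)*Q + Q = N*Q² + Q = Q + N*Q²)
1/(m(z(-26), 1774) + D) = 1/(1774*(1 + ((15 - 26)/(8 - 26))*1774) - 5570338) = 1/(1774*(1 + (-11/(-18))*1774) - 5570338) = 1/(1774*(1 - 1/18*(-11)*1774) - 5570338) = 1/(1774*(1 + (11/18)*1774) - 5570338) = 1/(1774*(1 + 9757/9) - 5570338) = 1/(1774*(9766/9) - 5570338) = 1/(17324884/9 - 5570338) = 1/(-32808158/9) = -9/32808158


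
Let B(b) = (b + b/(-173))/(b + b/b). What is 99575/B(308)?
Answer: 760425825/7568 ≈ 1.0048e+5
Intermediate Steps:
B(b) = 172*b/(173*(1 + b)) (B(b) = (b + b*(-1/173))/(b + 1) = (b - b/173)/(1 + b) = (172*b/173)/(1 + b) = 172*b/(173*(1 + b)))
99575/B(308) = 99575/(((172/173)*308/(1 + 308))) = 99575/(((172/173)*308/309)) = 99575/(((172/173)*308*(1/309))) = 99575/(52976/53457) = 99575*(53457/52976) = 760425825/7568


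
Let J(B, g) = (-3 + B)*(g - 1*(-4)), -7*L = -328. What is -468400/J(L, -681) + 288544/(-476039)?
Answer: 1500865976784/98939469721 ≈ 15.170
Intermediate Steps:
L = 328/7 (L = -1/7*(-328) = 328/7 ≈ 46.857)
J(B, g) = (-3 + B)*(4 + g) (J(B, g) = (-3 + B)*(g + 4) = (-3 + B)*(4 + g))
-468400/J(L, -681) + 288544/(-476039) = -468400/(-12 - 3*(-681) + 4*(328/7) + (328/7)*(-681)) + 288544/(-476039) = -468400/(-12 + 2043 + 1312/7 - 223368/7) + 288544*(-1/476039) = -468400/(-207839/7) - 288544/476039 = -468400*(-7/207839) - 288544/476039 = 3278800/207839 - 288544/476039 = 1500865976784/98939469721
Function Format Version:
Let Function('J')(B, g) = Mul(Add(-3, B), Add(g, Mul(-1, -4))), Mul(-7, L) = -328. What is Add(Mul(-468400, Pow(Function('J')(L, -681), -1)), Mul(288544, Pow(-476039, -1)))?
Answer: Rational(1500865976784, 98939469721) ≈ 15.170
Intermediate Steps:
L = Rational(328, 7) (L = Mul(Rational(-1, 7), -328) = Rational(328, 7) ≈ 46.857)
Function('J')(B, g) = Mul(Add(-3, B), Add(4, g)) (Function('J')(B, g) = Mul(Add(-3, B), Add(g, 4)) = Mul(Add(-3, B), Add(4, g)))
Add(Mul(-468400, Pow(Function('J')(L, -681), -1)), Mul(288544, Pow(-476039, -1))) = Add(Mul(-468400, Pow(Add(-12, Mul(-3, -681), Mul(4, Rational(328, 7)), Mul(Rational(328, 7), -681)), -1)), Mul(288544, Pow(-476039, -1))) = Add(Mul(-468400, Pow(Add(-12, 2043, Rational(1312, 7), Rational(-223368, 7)), -1)), Mul(288544, Rational(-1, 476039))) = Add(Mul(-468400, Pow(Rational(-207839, 7), -1)), Rational(-288544, 476039)) = Add(Mul(-468400, Rational(-7, 207839)), Rational(-288544, 476039)) = Add(Rational(3278800, 207839), Rational(-288544, 476039)) = Rational(1500865976784, 98939469721)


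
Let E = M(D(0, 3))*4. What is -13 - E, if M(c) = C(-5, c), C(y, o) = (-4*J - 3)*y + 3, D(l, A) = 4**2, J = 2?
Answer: -245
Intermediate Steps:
D(l, A) = 16
C(y, o) = 3 - 11*y (C(y, o) = (-4*2 - 3)*y + 3 = (-8 - 3)*y + 3 = -11*y + 3 = 3 - 11*y)
M(c) = 58 (M(c) = 3 - 11*(-5) = 3 + 55 = 58)
E = 232 (E = 58*4 = 232)
-13 - E = -13 - 1*232 = -13 - 232 = -245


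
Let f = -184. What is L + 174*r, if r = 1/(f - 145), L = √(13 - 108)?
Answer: -174/329 + I*√95 ≈ -0.52888 + 9.7468*I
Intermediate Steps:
L = I*√95 (L = √(-95) = I*√95 ≈ 9.7468*I)
r = -1/329 (r = 1/(-184 - 145) = 1/(-329) = -1/329 ≈ -0.0030395)
L + 174*r = I*√95 + 174*(-1/329) = I*√95 - 174/329 = -174/329 + I*√95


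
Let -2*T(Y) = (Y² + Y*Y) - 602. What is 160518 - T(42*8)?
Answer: 273113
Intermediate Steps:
T(Y) = 301 - Y² (T(Y) = -((Y² + Y*Y) - 602)/2 = -((Y² + Y²) - 602)/2 = -(2*Y² - 602)/2 = -(-602 + 2*Y²)/2 = 301 - Y²)
160518 - T(42*8) = 160518 - (301 - (42*8)²) = 160518 - (301 - 1*336²) = 160518 - (301 - 1*112896) = 160518 - (301 - 112896) = 160518 - 1*(-112595) = 160518 + 112595 = 273113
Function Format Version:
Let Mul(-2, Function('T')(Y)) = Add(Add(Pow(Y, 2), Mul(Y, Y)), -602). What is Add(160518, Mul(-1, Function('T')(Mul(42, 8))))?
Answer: 273113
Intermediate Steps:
Function('T')(Y) = Add(301, Mul(-1, Pow(Y, 2))) (Function('T')(Y) = Mul(Rational(-1, 2), Add(Add(Pow(Y, 2), Mul(Y, Y)), -602)) = Mul(Rational(-1, 2), Add(Add(Pow(Y, 2), Pow(Y, 2)), -602)) = Mul(Rational(-1, 2), Add(Mul(2, Pow(Y, 2)), -602)) = Mul(Rational(-1, 2), Add(-602, Mul(2, Pow(Y, 2)))) = Add(301, Mul(-1, Pow(Y, 2))))
Add(160518, Mul(-1, Function('T')(Mul(42, 8)))) = Add(160518, Mul(-1, Add(301, Mul(-1, Pow(Mul(42, 8), 2))))) = Add(160518, Mul(-1, Add(301, Mul(-1, Pow(336, 2))))) = Add(160518, Mul(-1, Add(301, Mul(-1, 112896)))) = Add(160518, Mul(-1, Add(301, -112896))) = Add(160518, Mul(-1, -112595)) = Add(160518, 112595) = 273113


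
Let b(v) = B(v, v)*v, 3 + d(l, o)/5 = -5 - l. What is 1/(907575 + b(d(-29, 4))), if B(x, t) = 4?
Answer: 1/907995 ≈ 1.1013e-6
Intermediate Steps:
d(l, o) = -40 - 5*l (d(l, o) = -15 + 5*(-5 - l) = -15 + (-25 - 5*l) = -40 - 5*l)
b(v) = 4*v
1/(907575 + b(d(-29, 4))) = 1/(907575 + 4*(-40 - 5*(-29))) = 1/(907575 + 4*(-40 + 145)) = 1/(907575 + 4*105) = 1/(907575 + 420) = 1/907995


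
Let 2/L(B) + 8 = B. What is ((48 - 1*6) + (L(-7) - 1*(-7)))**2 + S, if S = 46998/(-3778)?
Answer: 1009651646/425025 ≈ 2375.5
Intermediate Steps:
L(B) = 2/(-8 + B)
S = -23499/1889 (S = 46998*(-1/3778) = -23499/1889 ≈ -12.440)
((48 - 1*6) + (L(-7) - 1*(-7)))**2 + S = ((48 - 1*6) + (2/(-8 - 7) - 1*(-7)))**2 - 23499/1889 = ((48 - 6) + (2/(-15) + 7))**2 - 23499/1889 = (42 + (2*(-1/15) + 7))**2 - 23499/1889 = (42 + (-2/15 + 7))**2 - 23499/1889 = (42 + 103/15)**2 - 23499/1889 = (733/15)**2 - 23499/1889 = 537289/225 - 23499/1889 = 1009651646/425025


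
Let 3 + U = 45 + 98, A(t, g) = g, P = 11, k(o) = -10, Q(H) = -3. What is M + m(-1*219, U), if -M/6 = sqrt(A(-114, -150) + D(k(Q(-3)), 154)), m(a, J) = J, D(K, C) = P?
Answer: 140 - 6*I*sqrt(139) ≈ 140.0 - 70.739*I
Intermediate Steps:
D(K, C) = 11
U = 140 (U = -3 + (45 + 98) = -3 + 143 = 140)
M = -6*I*sqrt(139) (M = -6*sqrt(-150 + 11) = -6*I*sqrt(139) ≈ -70.739*I)
M + m(-1*219, U) = -6*I*sqrt(139) + 140 = 140 - 6*I*sqrt(139)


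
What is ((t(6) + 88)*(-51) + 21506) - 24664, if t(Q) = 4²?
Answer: -8462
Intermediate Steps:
t(Q) = 16
((t(6) + 88)*(-51) + 21506) - 24664 = ((16 + 88)*(-51) + 21506) - 24664 = (104*(-51) + 21506) - 24664 = (-5304 + 21506) - 24664 = 16202 - 24664 = -8462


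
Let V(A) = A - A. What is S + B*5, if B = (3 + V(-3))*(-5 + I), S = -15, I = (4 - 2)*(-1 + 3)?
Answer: -30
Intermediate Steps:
V(A) = 0
I = 4 (I = 2*2 = 4)
B = -3 (B = (3 + 0)*(-5 + 4) = 3*(-1) = -3)
S + B*5 = -15 - 3*5 = -15 - 15 = -30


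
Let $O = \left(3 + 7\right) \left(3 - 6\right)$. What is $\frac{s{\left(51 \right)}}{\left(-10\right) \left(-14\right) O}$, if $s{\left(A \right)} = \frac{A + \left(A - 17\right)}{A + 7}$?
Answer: $- \frac{17}{48720} \approx -0.00034893$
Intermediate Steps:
$s{\left(A \right)} = \frac{-17 + 2 A}{7 + A}$ ($s{\left(A \right)} = \frac{A + \left(-17 + A\right)}{7 + A} = \frac{-17 + 2 A}{7 + A}$)
$O = -30$ ($O = 10 \left(-3\right) = -30$)
$\frac{s{\left(51 \right)}}{\left(-10\right) \left(-14\right) O} = \frac{\frac{1}{7 + 51} \left(-17 + 2 \cdot 51\right)}{\left(-10\right) \left(-14\right) \left(-30\right)} = \frac{\frac{1}{58} \left(-17 + 102\right)}{140 \left(-30\right)} = \frac{\frac{1}{58} \cdot 85}{-4200} = \frac{85}{58} \left(- \frac{1}{4200}\right) = - \frac{17}{48720}$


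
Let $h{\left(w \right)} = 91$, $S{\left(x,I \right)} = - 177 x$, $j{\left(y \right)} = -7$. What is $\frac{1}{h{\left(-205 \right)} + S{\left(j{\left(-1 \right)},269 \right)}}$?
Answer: $\frac{1}{1330} \approx 0.00075188$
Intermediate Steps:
$\frac{1}{h{\left(-205 \right)} + S{\left(j{\left(-1 \right)},269 \right)}} = \frac{1}{91 - -1239} = \frac{1}{91 + 1239} = \frac{1}{1330}$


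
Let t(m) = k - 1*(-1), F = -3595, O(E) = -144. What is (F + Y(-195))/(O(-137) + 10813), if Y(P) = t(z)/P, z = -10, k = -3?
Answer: -701023/2080455 ≈ -0.33696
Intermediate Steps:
t(m) = -2 (t(m) = -3 - 1*(-1) = -3 + 1 = -2)
Y(P) = -2/P
(F + Y(-195))/(O(-137) + 10813) = (-3595 - 2/(-195))/(-144 + 10813) = (-3595 - 2*(-1/195))/10669 = (-3595 + 2/195)*(1/10669) = -701023/195*1/10669 = -701023/2080455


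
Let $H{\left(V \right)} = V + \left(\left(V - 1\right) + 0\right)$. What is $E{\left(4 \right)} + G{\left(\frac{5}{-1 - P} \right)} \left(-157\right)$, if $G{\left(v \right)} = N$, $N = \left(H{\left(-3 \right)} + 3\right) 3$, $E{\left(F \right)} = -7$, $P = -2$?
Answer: $1877$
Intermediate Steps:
$H{\left(V \right)} = -1 + 2 V$ ($H{\left(V \right)} = V + \left(\left(-1 + V\right) + 0\right) = V + \left(-1 + V\right) = -1 + 2 V$)
$N = -12$ ($N = \left(\left(-1 + 2 \left(-3\right)\right) + 3\right) 3 = \left(\left(-1 - 6\right) + 3\right) 3 = \left(-7 + 3\right) 3 = \left(-4\right) 3 = -12$)
$G{\left(v \right)} = -12$
$E{\left(4 \right)} + G{\left(\frac{5}{-1 - P} \right)} \left(-157\right) = -7 - -1884 = -7 + 1884 = 1877$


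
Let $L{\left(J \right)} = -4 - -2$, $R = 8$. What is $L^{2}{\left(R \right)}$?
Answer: $4$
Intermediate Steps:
$L{\left(J \right)} = -2$ ($L{\left(J \right)} = -4 + 2 = -2$)
$L^{2}{\left(R \right)} = \left(-2\right)^{2} = 4$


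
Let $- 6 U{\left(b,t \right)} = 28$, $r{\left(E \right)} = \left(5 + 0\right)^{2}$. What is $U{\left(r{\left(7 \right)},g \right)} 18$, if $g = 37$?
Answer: $-84$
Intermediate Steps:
$r{\left(E \right)} = 25$ ($r{\left(E \right)} = 5^{2} = 25$)
$U{\left(b,t \right)} = - \frac{14}{3}$ ($U{\left(b,t \right)} = \left(- \frac{1}{6}\right) 28 = - \frac{14}{3}$)
$U{\left(r{\left(7 \right)},g \right)} 18 = \left(- \frac{14}{3}\right) 18 = -84$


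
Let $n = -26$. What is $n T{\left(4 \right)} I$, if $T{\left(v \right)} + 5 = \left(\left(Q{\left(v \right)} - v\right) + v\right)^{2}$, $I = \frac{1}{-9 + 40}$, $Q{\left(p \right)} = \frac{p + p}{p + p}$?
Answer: $\frac{104}{31} \approx 3.3548$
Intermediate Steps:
$Q{\left(p \right)} = 1$ ($Q{\left(p \right)} = \frac{2 p}{2 p} = 2 p \frac{1}{2 p} = 1$)
$I = \frac{1}{31} \approx 0.032258$
$T{\left(v \right)} = -4$ ($T{\left(v \right)} = -5 + \left(\left(1 - v\right) + v\right)^{2} = -5 + 1^{2} = -5 + 1 = -4$)
$n T{\left(4 \right)} I = \left(-26\right) \left(-4\right) \frac{1}{31} = 104 \cdot \frac{1}{31} = \frac{104}{31}$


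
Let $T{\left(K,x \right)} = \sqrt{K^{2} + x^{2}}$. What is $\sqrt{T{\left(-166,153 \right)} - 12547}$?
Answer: $\sqrt{-12547 + \sqrt{50965}} \approx 111.0 i$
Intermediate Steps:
$\sqrt{T{\left(-166,153 \right)} - 12547} = \sqrt{\sqrt{\left(-166\right)^{2} + 153^{2}} - 12547} = \sqrt{\sqrt{27556 + 23409} - 12547} = \sqrt{\sqrt{50965} - 12547} = \sqrt{-12547 + \sqrt{50965}}$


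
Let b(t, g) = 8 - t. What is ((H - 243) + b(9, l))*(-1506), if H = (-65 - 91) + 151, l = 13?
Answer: 374994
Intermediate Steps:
H = -5 (H = -156 + 151 = -5)
((H - 243) + b(9, l))*(-1506) = ((-5 - 243) + (8 - 1*9))*(-1506) = (-248 + (8 - 9))*(-1506) = (-248 - 1)*(-1506) = -249*(-1506) = 374994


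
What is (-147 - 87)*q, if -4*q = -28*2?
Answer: -3276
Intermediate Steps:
q = 14 (q = -(-7)*2 = -1/4*(-56) = 14)
(-147 - 87)*q = (-147 - 87)*14 = -234*14 = -3276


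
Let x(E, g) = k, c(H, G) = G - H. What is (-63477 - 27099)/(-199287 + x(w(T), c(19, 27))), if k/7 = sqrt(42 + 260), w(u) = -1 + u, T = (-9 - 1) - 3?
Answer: 18050619312/39715293571 + 634032*sqrt(302)/39715293571 ≈ 0.45478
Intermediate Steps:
T = -13 (T = -10 - 3 = -13)
k = 7*sqrt(302) (k = 7*sqrt(42 + 260) = 7*sqrt(302) ≈ 121.65)
x(E, g) = 7*sqrt(302)
(-63477 - 27099)/(-199287 + x(w(T), c(19, 27))) = (-63477 - 27099)/(-199287 + 7*sqrt(302)) = -90576/(-199287 + 7*sqrt(302))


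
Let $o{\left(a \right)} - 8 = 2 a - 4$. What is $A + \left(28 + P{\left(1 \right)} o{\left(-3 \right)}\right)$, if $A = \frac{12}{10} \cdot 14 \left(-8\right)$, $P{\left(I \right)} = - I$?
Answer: $- \frac{522}{5} \approx -104.4$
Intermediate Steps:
$o{\left(a \right)} = 4 + 2 a$ ($o{\left(a \right)} = 8 + \left(2 a - 4\right) = 8 + \left(-4 + 2 a\right) = 4 + 2 a$)
$A = - \frac{672}{5}$ ($A = 12 \cdot \frac{1}{10} \cdot 14 \left(-8\right) = \frac{6}{5} \cdot 14 \left(-8\right) = \frac{84}{5} \left(-8\right) = - \frac{672}{5} \approx -134.4$)
$A + \left(28 + P{\left(1 \right)} o{\left(-3 \right)}\right) = - \frac{672}{5} + \left(28 + \left(-1\right) 1 \left(4 + 2 \left(-3\right)\right)\right) = - \frac{672}{5} + \left(28 - \left(4 - 6\right)\right) = - \frac{672}{5} + \left(28 - -2\right) = - \frac{672}{5} + \left(28 + 2\right) = - \frac{672}{5} + 30 = - \frac{522}{5}$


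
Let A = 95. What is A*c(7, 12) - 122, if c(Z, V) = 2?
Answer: 68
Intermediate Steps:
A*c(7, 12) - 122 = 95*2 - 122 = 190 - 122 = 68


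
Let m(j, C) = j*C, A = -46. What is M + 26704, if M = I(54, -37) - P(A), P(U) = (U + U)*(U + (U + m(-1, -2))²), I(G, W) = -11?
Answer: 200573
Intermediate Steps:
m(j, C) = C*j
P(U) = 2*U*(U + (2 + U)²) (P(U) = (U + U)*(U + (U - 2*(-1))²) = (2*U)*(U + (U + 2)²) = (2*U)*(U + (2 + U)²) = 2*U*(U + (2 + U)²))
M = 173869 (M = -11 - 2*(-46)*(-46 + (2 - 46)²) = -11 - 2*(-46)*(-46 + (-44)²) = -11 - 2*(-46)*(-46 + 1936) = -11 - 2*(-46)*1890 = -11 - 1*(-173880) = -11 + 173880 = 173869)
M + 26704 = 173869 + 26704 = 200573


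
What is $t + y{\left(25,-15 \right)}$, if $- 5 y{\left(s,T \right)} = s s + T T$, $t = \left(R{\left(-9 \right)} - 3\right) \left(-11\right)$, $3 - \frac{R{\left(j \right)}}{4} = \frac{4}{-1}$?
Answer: $-445$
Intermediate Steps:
$R{\left(j \right)} = 28$ ($R{\left(j \right)} = 12 - 4 \frac{4}{-1} = 12 - 4 \cdot 4 \left(-1\right) = 12 - -16 = 12 + 16 = 28$)
$t = -275$ ($t = \left(28 - 3\right) \left(-11\right) = 25 \left(-11\right) = -275$)
$y{\left(s,T \right)} = - \frac{T^{2}}{5} - \frac{s^{2}}{5}$ ($y{\left(s,T \right)} = - \frac{s s + T T}{5} = - \frac{s^{2} + T^{2}}{5} = - \frac{T^{2} + s^{2}}{5} = - \frac{T^{2}}{5} - \frac{s^{2}}{5}$)
$t + y{\left(25,-15 \right)} = -275 - \left(45 + 125\right) = -275 - 170 = -445$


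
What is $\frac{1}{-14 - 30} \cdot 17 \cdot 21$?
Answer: $- \frac{357}{44} \approx -8.1136$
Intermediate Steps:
$\frac{1}{-14 - 30} \cdot 17 \cdot 21 = \frac{1}{-44} \cdot 17 \cdot 21 = \left(- \frac{1}{44}\right) 17 \cdot 21 = \left(- \frac{17}{44}\right) 21 = - \frac{357}{44}$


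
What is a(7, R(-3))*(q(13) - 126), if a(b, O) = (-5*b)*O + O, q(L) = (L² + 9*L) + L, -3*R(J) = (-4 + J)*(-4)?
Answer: 164696/3 ≈ 54899.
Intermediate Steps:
R(J) = -16/3 + 4*J/3 (R(J) = -(-4 + J)*(-4)/3 = -(16 - 4*J)/3 = -16/3 + 4*J/3)
q(L) = L² + 10*L
a(b, O) = O - 5*O*b (a(b, O) = -5*O*b + O = O - 5*O*b)
a(7, R(-3))*(q(13) - 126) = ((-16/3 + (4/3)*(-3))*(1 - 5*7))*(13*(10 + 13) - 126) = ((-16/3 - 4)*(1 - 35))*(13*23 - 126) = (-28/3*(-34))*(299 - 126) = (952/3)*173 = 164696/3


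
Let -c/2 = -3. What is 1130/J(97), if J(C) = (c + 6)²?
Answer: 565/72 ≈ 7.8472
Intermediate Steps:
c = 6 (c = -2*(-3) = 6)
J(C) = 144 (J(C) = (6 + 6)² = 12² = 144)
1130/J(97) = 1130/144 = 1130*(1/144) = 565/72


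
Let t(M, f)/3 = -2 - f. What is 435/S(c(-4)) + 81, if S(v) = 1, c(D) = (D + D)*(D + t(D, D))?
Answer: 516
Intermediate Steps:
t(M, f) = -6 - 3*f (t(M, f) = 3*(-2 - f) = -6 - 3*f)
c(D) = 2*D*(-6 - 2*D) (c(D) = (D + D)*(D + (-6 - 3*D)) = (2*D)*(-6 - 2*D) = 2*D*(-6 - 2*D))
435/S(c(-4)) + 81 = 435/1 + 81 = 435*1 + 81 = 435 + 81 = 516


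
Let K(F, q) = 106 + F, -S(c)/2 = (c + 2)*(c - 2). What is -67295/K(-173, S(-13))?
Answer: 67295/67 ≈ 1004.4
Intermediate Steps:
S(c) = -2*(-2 + c)*(2 + c) (S(c) = -2*(c + 2)*(c - 2) = -2*(2 + c)*(-2 + c) = -2*(-2 + c)*(2 + c))
-67295/K(-173, S(-13)) = -67295/(106 - 173) = -67295/(-67) = -67295*(-1/67) = 67295/67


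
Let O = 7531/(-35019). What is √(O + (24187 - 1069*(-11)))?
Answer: √4897934158713/11673 ≈ 189.59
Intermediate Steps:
O = -7531/35019 (O = 7531*(-1/35019) = -7531/35019 ≈ -0.21505)
√(O + (24187 - 1069*(-11))) = √(-7531/35019 + (24187 - 1069*(-11))) = √(-7531/35019 + (24187 + 11759)) = √(-7531/35019 + 35946) = √(1258785443/35019) = √4897934158713/11673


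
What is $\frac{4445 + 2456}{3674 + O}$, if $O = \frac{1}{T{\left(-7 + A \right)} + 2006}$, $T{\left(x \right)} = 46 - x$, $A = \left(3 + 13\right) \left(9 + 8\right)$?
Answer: $\frac{12332087}{6565439} \approx 1.8783$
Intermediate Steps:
$A = 272$ ($A = 16 \cdot 17 = 272$)
$O = \frac{1}{1787}$ ($O = \frac{1}{\left(46 - \left(-7 + 272\right)\right) + 2006} = \frac{1}{\left(46 - 265\right) + 2006} = \frac{1}{-219 + 2006} = \frac{1}{1787} \approx 0.0005596$)
$\frac{4445 + 2456}{3674 + O} = \frac{4445 + 2456}{3674 + \frac{1}{1787}} = \frac{6901}{\frac{6565439}{1787}} = 6901 \cdot \frac{1787}{6565439} = \frac{12332087}{6565439}$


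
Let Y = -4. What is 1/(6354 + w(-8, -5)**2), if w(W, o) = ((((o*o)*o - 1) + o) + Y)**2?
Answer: 1/332156979 ≈ 3.0106e-9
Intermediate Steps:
w(W, o) = (-5 + o + o**3)**2 (w(W, o) = ((((o*o)*o - 1) + o) - 4)**2 = (((o**2*o - 1) + o) - 4)**2 = (((o**3 - 1) + o) - 4)**2 = (((-1 + o**3) + o) - 4)**2 = ((-1 + o + o**3) - 4)**2 = (-5 + o + o**3)**2)
1/(6354 + w(-8, -5)**2) = 1/(6354 + ((-5 - 5 + (-5)**3)**2)**2) = 1/(6354 + ((-5 - 5 - 125)**2)**2) = 1/(6354 + ((-135)**2)**2) = 1/(6354 + 18225**2) = 1/(6354 + 332150625) = 1/332156979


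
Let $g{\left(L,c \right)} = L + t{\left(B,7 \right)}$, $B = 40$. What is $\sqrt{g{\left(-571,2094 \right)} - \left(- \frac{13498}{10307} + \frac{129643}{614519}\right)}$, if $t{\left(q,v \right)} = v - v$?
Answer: $\frac{i \sqrt{22863087808812072721306}}{6333847333} \approx 23.873 i$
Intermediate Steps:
$t{\left(q,v \right)} = 0$
$g{\left(L,c \right)} = L$ ($g{\left(L,c \right)} = L + 0 = L$)
$\sqrt{g{\left(-571,2094 \right)} - \left(- \frac{13498}{10307} + \frac{129643}{614519}\right)} = \sqrt{-571 - \left(- \frac{13498}{10307} + \frac{129643}{614519}\right)} = \sqrt{-571 - - \frac{6958547061}{6333847333}} = \sqrt{-571 + \left(- \frac{129643}{614519} + \frac{13498}{10307}\right)} = \sqrt{-571 + \frac{6958547061}{6333847333}} = \sqrt{- \frac{3609668280082}{6333847333}} = \frac{i \sqrt{22863087808812072721306}}{6333847333}$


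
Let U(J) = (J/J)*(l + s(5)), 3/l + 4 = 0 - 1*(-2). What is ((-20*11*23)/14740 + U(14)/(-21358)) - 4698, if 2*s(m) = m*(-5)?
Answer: -3361631262/715493 ≈ -4698.3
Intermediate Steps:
s(m) = -5*m/2 (s(m) = (m*(-5))/2 = (-5*m)/2 = -5*m/2)
l = -3/2 (l = 3/(-4 + (0 - 1*(-2))) = 3/(-4 + (0 + 2)) = 3/(-4 + 2) = 3/(-2) = 3*(-½) = -3/2 ≈ -1.5000)
U(J) = -14 (U(J) = (J/J)*(-3/2 - 5/2*5) = 1*(-3/2 - 25/2) = 1*(-14) = -14)
((-20*11*23)/14740 + U(14)/(-21358)) - 4698 = ((-20*11*23)/14740 - 14/(-21358)) - 4698 = (-220*23*(1/14740) - 14*(-1/21358)) - 4698 = (-5060*1/14740 + 7/10679) - 4698 = (-23/67 + 7/10679) - 4698 = -245148/715493 - 4698 = -3361631262/715493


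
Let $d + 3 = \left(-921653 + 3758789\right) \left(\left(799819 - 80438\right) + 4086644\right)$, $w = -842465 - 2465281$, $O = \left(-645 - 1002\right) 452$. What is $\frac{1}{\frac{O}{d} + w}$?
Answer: $- \frac{1515038504933}{5011362554538193734} \approx -3.0232 \cdot 10^{-7}$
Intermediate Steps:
$O = -744444$ ($O = \left(-1647\right) 452 = -744444$)
$w = -3307746$ ($w = -842465 - 2465281 = -3307746$)
$d = 13635346544397$ ($d = -3 + \left(-921653 + 3758789\right) \left(\left(799819 - 80438\right) + 4086644\right) = -3 + 2837136 \left(719381 + 4086644\right) = -3 + 2837136 \cdot 4806025 = -3 + 13635346544400 = 13635346544397$)
$\frac{1}{\frac{O}{d} + w} = \frac{1}{- \frac{744444}{13635346544397} - 3307746} = \frac{1}{\left(-744444\right) \frac{1}{13635346544397} - 3307746} = \frac{1}{- \frac{82716}{1515038504933} - 3307746} = \frac{1}{- \frac{5011362554538193734}{1515038504933}} = - \frac{1515038504933}{5011362554538193734}$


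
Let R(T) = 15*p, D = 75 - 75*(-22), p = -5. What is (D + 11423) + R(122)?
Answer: 13073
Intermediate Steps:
D = 1725 (D = 75 + 1650 = 1725)
R(T) = -75 (R(T) = 15*(-5) = -75)
(D + 11423) + R(122) = (1725 + 11423) - 75 = 13148 - 75 = 13073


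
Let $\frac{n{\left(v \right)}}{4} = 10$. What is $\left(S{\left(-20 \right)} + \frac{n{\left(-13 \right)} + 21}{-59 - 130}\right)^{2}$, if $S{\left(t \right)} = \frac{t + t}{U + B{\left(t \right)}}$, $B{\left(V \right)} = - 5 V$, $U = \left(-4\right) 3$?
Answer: $\frac{2611456}{4322241} \approx 0.60419$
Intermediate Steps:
$U = -12$
$n{\left(v \right)} = 40$ ($n{\left(v \right)} = 4 \cdot 10 = 40$)
$S{\left(t \right)} = \frac{2 t}{-12 - 5 t}$ ($S{\left(t \right)} = \frac{t + t}{-12 - 5 t} = \frac{2 t}{-12 - 5 t}$)
$\left(S{\left(-20 \right)} + \frac{n{\left(-13 \right)} + 21}{-59 - 130}\right)^{2} = \left(\left(-2\right) \left(-20\right) \frac{1}{12 + 5 \left(-20\right)} + \frac{40 + 21}{-59 - 130}\right)^{2} = \left(\left(-2\right) \left(-20\right) \frac{1}{12 - 100} + \frac{61}{-189}\right)^{2} = \left(\left(-2\right) \left(-20\right) \frac{1}{-88} + 61 \left(- \frac{1}{189}\right)\right)^{2} = \left(\left(-2\right) \left(-20\right) \left(- \frac{1}{88}\right) - \frac{61}{189}\right)^{2} = \left(- \frac{5}{11} - \frac{61}{189}\right)^{2} = \left(- \frac{1616}{2079}\right)^{2} = \frac{2611456}{4322241}$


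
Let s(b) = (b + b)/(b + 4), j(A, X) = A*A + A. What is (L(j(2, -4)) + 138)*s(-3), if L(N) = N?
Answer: -864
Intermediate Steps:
j(A, X) = A + A² (j(A, X) = A² + A = A + A²)
s(b) = 2*b/(4 + b) (s(b) = (2*b)/(4 + b) = 2*b/(4 + b))
(L(j(2, -4)) + 138)*s(-3) = (2*(1 + 2) + 138)*(2*(-3)/(4 - 3)) = (2*3 + 138)*(2*(-3)/1) = (6 + 138)*(2*(-3)*1) = 144*(-6) = -864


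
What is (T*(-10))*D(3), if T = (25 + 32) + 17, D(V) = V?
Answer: -2220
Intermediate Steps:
T = 74 (T = 57 + 17 = 74)
(T*(-10))*D(3) = (74*(-10))*3 = -740*3 = -2220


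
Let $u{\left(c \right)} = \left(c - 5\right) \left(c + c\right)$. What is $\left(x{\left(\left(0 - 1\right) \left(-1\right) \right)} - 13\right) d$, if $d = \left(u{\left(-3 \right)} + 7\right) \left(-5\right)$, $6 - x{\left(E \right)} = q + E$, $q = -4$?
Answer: $1100$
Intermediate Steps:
$u{\left(c \right)} = 2 c \left(-5 + c\right)$ ($u{\left(c \right)} = \left(-5 + c\right) 2 c = 2 c \left(-5 + c\right)$)
$x{\left(E \right)} = 10 - E$ ($x{\left(E \right)} = 6 - \left(-4 + E\right) = 10 - E$)
$d = -275$ ($d = \left(2 \left(-3\right) \left(-5 - 3\right) + 7\right) \left(-5\right) = \left(2 \left(-3\right) \left(-8\right) + 7\right) \left(-5\right) = \left(48 + 7\right) \left(-5\right) = 55 \left(-5\right) = -275$)
$\left(x{\left(\left(0 - 1\right) \left(-1\right) \right)} - 13\right) d = \left(\left(10 - \left(0 - 1\right) \left(-1\right)\right) - 13\right) \left(-275\right) = \left(\left(10 - \left(-1\right) \left(-1\right)\right) - 13\right) \left(-275\right) = \left(\left(10 - 1\right) - 13\right) \left(-275\right) = \left(9 - 13\right) \left(-275\right) = \left(-4\right) \left(-275\right) = 1100$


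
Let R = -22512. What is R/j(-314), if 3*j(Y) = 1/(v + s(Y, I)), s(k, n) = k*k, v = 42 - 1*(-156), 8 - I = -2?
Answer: -6672151584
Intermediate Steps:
I = 10 (I = 8 - 1*(-2) = 8 + 2 = 10)
v = 198 (v = 42 + 156 = 198)
s(k, n) = k**2
j(Y) = 1/(3*(198 + Y**2))
R/j(-314) = -22512/(1/(3*(198 + (-314)**2))) = -22512/(1/(3*(198 + 98596))) = -22512/((1/3)/98794) = -22512/((1/3)*(1/98794)) = -22512/1/296382 = -22512*296382 = -6672151584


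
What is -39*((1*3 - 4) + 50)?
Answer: -1911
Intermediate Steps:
-39*((1*3 - 4) + 50) = -39*((3 - 4) + 50) = -39*(-1 + 50) = -39*49 = -1911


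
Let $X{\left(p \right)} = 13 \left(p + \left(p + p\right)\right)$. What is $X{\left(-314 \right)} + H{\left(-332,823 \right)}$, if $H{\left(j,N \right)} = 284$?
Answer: $-11962$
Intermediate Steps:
$X{\left(p \right)} = 39 p$ ($X{\left(p \right)} = 13 \left(p + 2 p\right) = 13 \cdot 3 p = 39 p$)
$X{\left(-314 \right)} + H{\left(-332,823 \right)} = 39 \left(-314\right) + 284 = -12246 + 284 = -11962$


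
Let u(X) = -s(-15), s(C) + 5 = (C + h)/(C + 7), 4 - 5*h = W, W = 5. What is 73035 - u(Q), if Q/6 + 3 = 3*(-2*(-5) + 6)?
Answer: 730319/10 ≈ 73032.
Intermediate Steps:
Q = 270 (Q = -18 + 6*(3*(-2*(-5) + 6)) = -18 + 6*(3*(10 + 6)) = -18 + 6*(3*16) = -18 + 6*48 = -18 + 288 = 270)
h = -1/5 (h = 4/5 - 1/5*5 = 4/5 - 1 = -1/5 ≈ -0.20000)
s(C) = -5 + (-1/5 + C)/(7 + C) (s(C) = -5 + (C - 1/5)/(C + 7) = -5 + (-1/5 + C)/(7 + C))
u(X) = 31/10 (u(X) = -4*(-44 - 5*(-15))/(5*(7 - 15)) = -4*(-44 + 75)/(5*(-8)) = -4*(-1)*31/(5*8) = -1*(-31/10) = 31/10)
73035 - u(Q) = 73035 - 1*31/10 = 73035 - 31/10 = 730319/10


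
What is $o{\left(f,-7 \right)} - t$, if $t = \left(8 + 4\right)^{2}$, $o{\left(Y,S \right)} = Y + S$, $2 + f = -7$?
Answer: $-160$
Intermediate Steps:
$f = -9$ ($f = -2 - 7 = -9$)
$o{\left(Y,S \right)} = S + Y$
$t = 144$ ($t = 12^{2} = 144$)
$o{\left(f,-7 \right)} - t = \left(-7 - 9\right) - 144 = -16 - 144 = -160$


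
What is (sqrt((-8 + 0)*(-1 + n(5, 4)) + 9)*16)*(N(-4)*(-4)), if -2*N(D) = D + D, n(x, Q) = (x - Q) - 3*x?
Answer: -256*sqrt(129) ≈ -2907.6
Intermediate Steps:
n(x, Q) = -Q - 2*x
N(D) = -D (N(D) = -(D + D)/2 = -D)
(sqrt((-8 + 0)*(-1 + n(5, 4)) + 9)*16)*(N(-4)*(-4)) = (sqrt((-8 + 0)*(-1 + (-1*4 - 2*5)) + 9)*16)*(-1*(-4)*(-4)) = (sqrt(-8*(-1 + (-4 - 10)) + 9)*16)*(4*(-4)) = (sqrt(-8*(-1 - 14) + 9)*16)*(-16) = (sqrt(-8*(-15) + 9)*16)*(-16) = (sqrt(120 + 9)*16)*(-16) = (sqrt(129)*16)*(-16) = (16*sqrt(129))*(-16) = -256*sqrt(129)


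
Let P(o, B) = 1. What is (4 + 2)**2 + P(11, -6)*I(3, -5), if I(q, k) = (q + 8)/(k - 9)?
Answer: 493/14 ≈ 35.214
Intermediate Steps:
I(q, k) = (8 + q)/(-9 + k)
(4 + 2)**2 + P(11, -6)*I(3, -5) = (4 + 2)**2 + 1*((8 + 3)/(-9 - 5)) = 6**2 + 1*(11/(-14)) = 36 + 1*(-1/14*11) = 36 + 1*(-11/14) = 36 - 11/14 = 493/14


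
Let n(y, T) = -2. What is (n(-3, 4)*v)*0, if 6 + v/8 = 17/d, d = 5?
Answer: 0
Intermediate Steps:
v = -104/5 (v = -48 + 8*(17/5) = -48 + 136/5 = -104/5 ≈ -20.800)
(n(-3, 4)*v)*0 = -2*(-104/5)*0 = (208/5)*0 = 0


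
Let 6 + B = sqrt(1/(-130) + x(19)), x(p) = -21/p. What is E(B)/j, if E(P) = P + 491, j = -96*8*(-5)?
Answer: 97/768 + I*sqrt(6790030)/9484800 ≈ 0.1263 + 0.00027473*I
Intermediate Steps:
B = -6 + I*sqrt(6790030)/2470 (B = -6 + sqrt(1/(-130) - 21/19) = -6 + sqrt(-1/130 - 21*1/19) = -6 + sqrt(-1/130 - 21/19) = -6 + sqrt(-2749/2470) = -6 + I*sqrt(6790030)/2470 ≈ -6.0 + 1.055*I)
j = 3840 (j = -768*(-5) = 3840)
E(P) = 491 + P
E(B)/j = (491 + (-6 + I*sqrt(6790030)/2470))/3840 = (485 + I*sqrt(6790030)/2470)*(1/3840) = 97/768 + I*sqrt(6790030)/9484800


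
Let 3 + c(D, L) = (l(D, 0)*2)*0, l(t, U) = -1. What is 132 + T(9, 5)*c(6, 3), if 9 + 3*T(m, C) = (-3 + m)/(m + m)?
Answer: 422/3 ≈ 140.67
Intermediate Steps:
T(m, C) = -3 + (-3 + m)/(6*m) (T(m, C) = -3 + ((-3 + m)/(m + m))/3 = -3 + ((-3 + m)/((2*m)))/3 = -3 + ((-3 + m)*(1/(2*m)))/3 = -3 + ((-3 + m)/(2*m))/3 = -3 + (-3 + m)/(6*m))
c(D, L) = -3 (c(D, L) = -3 - 1*2*0 = -3 - 2*0 = -3 + 0 = -3)
132 + T(9, 5)*c(6, 3) = 132 + ((⅙)*(-3 - 17*9)/9)*(-3) = 132 + ((⅙)*(⅑)*(-3 - 153))*(-3) = 132 + ((⅙)*(⅑)*(-156))*(-3) = 132 - 26/9*(-3) = 132 + 26/3 = 422/3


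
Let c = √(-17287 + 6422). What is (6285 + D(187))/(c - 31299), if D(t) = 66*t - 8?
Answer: -582756081/979638266 - 18619*I*√10865/979638266 ≈ -0.59487 - 0.0019811*I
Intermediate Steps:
D(t) = -8 + 66*t
c = I*√10865 (c = √(-10865) = I*√10865 ≈ 104.24*I)
(6285 + D(187))/(c - 31299) = (6285 + (-8 + 66*187))/(I*√10865 - 31299) = (6285 + (-8 + 12342))/(-31299 + I*√10865) = (6285 + 12334)/(-31299 + I*√10865) = 18619/(-31299 + I*√10865)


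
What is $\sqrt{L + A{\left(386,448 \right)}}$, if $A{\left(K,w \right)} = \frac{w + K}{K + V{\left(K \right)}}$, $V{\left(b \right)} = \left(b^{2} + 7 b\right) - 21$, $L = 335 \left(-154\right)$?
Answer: $\frac{2 i \sqrt{298230872405042}}{152063} \approx 227.13 i$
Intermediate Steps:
$L = -51590$
$V{\left(b \right)} = -21 + b^{2} + 7 b$
$A{\left(K,w \right)} = \frac{K + w}{-21 + K^{2} + 8 K}$ ($A{\left(K,w \right)} = \frac{w + K}{K + \left(-21 + K^{2} + 7 K\right)} = \frac{K + w}{-21 + K^{2} + 8 K}$)
$\sqrt{L + A{\left(386,448 \right)}} = \sqrt{-51590 + \frac{386 + 448}{-21 + 386^{2} + 8 \cdot 386}} = \sqrt{-51590 + \frac{1}{-21 + 148996 + 3088} \cdot 834} = \sqrt{-51590 + \frac{1}{152063} \cdot 834} = \sqrt{-51590 + \frac{834}{152063}} = \sqrt{- \frac{7844929336}{152063}} = \frac{2 i \sqrt{298230872405042}}{152063}$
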